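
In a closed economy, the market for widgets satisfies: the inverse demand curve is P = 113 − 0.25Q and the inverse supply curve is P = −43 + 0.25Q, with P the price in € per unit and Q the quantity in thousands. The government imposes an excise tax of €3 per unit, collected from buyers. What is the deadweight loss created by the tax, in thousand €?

Deadweight loss = €9 thousand.

Inverting to Q(P) form: Qd = 452 − 4P; Qs = 4P + 172.
Without the tax, 452 − 4P = 4P + 172 gives 8P = 280, so P* = €35 and Q* = 312.
With the tax collected from buyers, demand (in seller-price terms) shifts: Qd = 452 − 4(P + 3).
New equilibrium: buyers pay €36.5, sellers receive €33.5, Q = 306. (Wedge: Pb − Ps = 3.)
Quantity falls by |ΔQ| = |312 − 306| = 6.
DWL = ½ · t · |ΔQ| = ½ · 3 · 6 = €9.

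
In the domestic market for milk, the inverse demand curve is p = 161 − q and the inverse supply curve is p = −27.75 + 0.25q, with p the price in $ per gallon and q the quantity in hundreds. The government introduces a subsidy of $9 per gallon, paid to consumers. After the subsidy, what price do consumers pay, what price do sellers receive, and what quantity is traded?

Inverting to q(p) form: qd = 161 − p; qs = 4p + 111.
Without the subsidy, 161 − p = 4p + 111 gives 5p = 50, so p* = $10 and q* = 151.
With a per-unit subsidy paid to consumers, each effectively pays p − 9, so demand becomes qd = 161 − (p − 9).
Solving gives q = 158.2 with consumers paying $2.8 and sellers receiving $11.8 (the $9 wedge).

Consumers pay $2.8; sellers receive $11.8; quantity = 158.2.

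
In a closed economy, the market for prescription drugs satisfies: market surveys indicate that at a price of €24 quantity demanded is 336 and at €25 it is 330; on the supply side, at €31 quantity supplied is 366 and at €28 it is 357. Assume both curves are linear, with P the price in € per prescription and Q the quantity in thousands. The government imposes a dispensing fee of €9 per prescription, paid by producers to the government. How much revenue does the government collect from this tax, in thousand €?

Tax revenue = €2916 thousand.

Demand slope: (330 − 336)/(25 − 24) = -6, so Qd = 480 − 6P.
Supply slope: (357 − 366)/(28 − 31) = 3, so Qs = 3P + 273.
Without the tax, 480 − 6P = 3P + 273 gives 9P = 207, so P* = €23 and Q* = 342.
With the tax collected from producers, supply shifts: Qs = 3(P − 9) + 273.
Solving gives Q = 324 with consumers paying €26 and producers receiving €17 (the €9 wedge).
Revenue = t · Q = 9 · 324 = €2916.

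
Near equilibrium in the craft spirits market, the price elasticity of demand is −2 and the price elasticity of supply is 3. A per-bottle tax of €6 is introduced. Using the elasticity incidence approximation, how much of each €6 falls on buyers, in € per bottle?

Incidence ratio: buyers' share ≈ εs / (εs + |εd|) = 3 / (3 + 2) = 0.6.
So buyers bear ≈ 0.6 × €6 = €3.6; producers bear €2.4.

Buyers bear ≈ €3.6 per bottle.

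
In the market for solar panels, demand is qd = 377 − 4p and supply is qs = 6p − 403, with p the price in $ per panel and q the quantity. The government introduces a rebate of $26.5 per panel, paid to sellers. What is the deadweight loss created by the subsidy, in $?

Deadweight loss = $842.7.

Without the subsidy, 377 − 4p = 6p − 403 gives 10p = 780, so p* = $78 and q* = 65.
With a per-unit subsidy paid to sellers, each receives p + 26.5 per unit sold, so supply becomes qs = 6(p + 26.5) − 403.
New equilibrium: buyers pay $62.1, sellers receive $88.6, q = 128.6. (Wedge: pb − ps = −26.5.)
Quantity rises by |ΔQ| = |65 − 128.6| = 63.6.
DWL = ½ · t · |ΔQ| = ½ · 26.5 · 63.6 = $842.7.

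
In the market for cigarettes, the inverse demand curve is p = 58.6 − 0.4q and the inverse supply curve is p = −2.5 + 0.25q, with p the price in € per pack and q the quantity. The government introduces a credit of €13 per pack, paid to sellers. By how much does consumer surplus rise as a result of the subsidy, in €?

Rewrite in direct form: qd = 146.5 − 2.5p and qs = 4p + 10.
Before the subsidy: set 146.5 − 2.5p = 4p + 10 → p* = €21, q* = 94.
With a per-unit subsidy paid to sellers, each receives p + 13 per unit sold, so supply becomes qs = 4(p + 13) + 10.
Solving gives q = 114 with buyers paying €13 and sellers receiving €26 (the €13 wedge).
ΔCS is the trapezoid between Q = 114 and Q = 94 of height €8: ½ · (94 + 114) · 8 = €832.

Consumer surplus rises by €832.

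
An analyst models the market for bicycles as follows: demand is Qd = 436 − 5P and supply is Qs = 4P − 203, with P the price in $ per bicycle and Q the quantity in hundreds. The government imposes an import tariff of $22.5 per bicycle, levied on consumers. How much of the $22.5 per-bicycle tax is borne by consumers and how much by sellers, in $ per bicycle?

Without the tax, 436 − 5P = 4P − 203 gives 9P = 639, so P* = $71 and Q* = 81.
With the tax collected from consumers, demand (in seller-price terms) shifts: Qd = 436 − 5(P + 22.5).
Solving gives Q = 31 with consumers paying $81 and sellers receiving $58.5 (the $22.5 wedge).
Burden on consumers: $10; on sellers: $12.5. (They sum to $22.5.)

Consumers bear $10 per bicycle; sellers bear $12.5 per bicycle.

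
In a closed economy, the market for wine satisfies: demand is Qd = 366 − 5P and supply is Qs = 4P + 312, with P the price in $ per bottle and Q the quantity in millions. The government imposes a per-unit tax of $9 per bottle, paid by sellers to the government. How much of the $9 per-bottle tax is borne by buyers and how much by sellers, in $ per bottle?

Without the tax, 366 − 5P = 4P + 312 gives 9P = 54, so P* = $6 and Q* = 336.
With the tax collected from sellers, supply shifts: Qs = 4(P − 9) + 312.
Solving gives Q = 316 with buyers paying $10 and sellers receiving $1 (the $9 wedge).
Burden on buyers: $4; on sellers: $5. (They sum to $9.)

Buyers bear $4 per bottle; sellers bear $5 per bottle.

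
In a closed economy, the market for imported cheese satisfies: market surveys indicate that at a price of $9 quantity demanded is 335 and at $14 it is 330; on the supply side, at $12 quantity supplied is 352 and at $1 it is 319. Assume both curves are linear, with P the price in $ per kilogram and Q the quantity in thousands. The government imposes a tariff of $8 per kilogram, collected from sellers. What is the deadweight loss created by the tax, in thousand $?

Demand slope: (330 − 335)/(14 − 9) = -1, so Qd = 344 − P.
Supply slope: (319 − 352)/(1 − 12) = 3, so Qs = 3P + 316.
Without the tax, 344 − P = 3P + 316 gives 4P = 28, so P* = $7 and Q* = 337.
With the tax collected from sellers, supply shifts: Qs = 3(P − 8) + 316.
Solving gives Q = 331 with buyers paying $13 and sellers receiving $5 (the $8 wedge).
Quantity falls by |ΔQ| = |337 − 331| = 6.
DWL = ½ · t · |ΔQ| = ½ · 8 · 6 = $24.

Deadweight loss = $24 thousand.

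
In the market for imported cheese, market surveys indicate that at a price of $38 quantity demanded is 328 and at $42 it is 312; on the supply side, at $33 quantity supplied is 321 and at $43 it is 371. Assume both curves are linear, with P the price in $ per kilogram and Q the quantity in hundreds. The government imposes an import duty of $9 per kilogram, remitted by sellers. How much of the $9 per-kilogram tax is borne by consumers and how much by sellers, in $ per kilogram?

Demand slope: (312 − 328)/(42 − 38) = -4, so Qd = 480 − 4P.
Supply slope: (371 − 321)/(43 − 33) = 5, so Qs = 5P + 156.
Before the tax: set 480 − 4P = 5P + 156 → P* = $36, Q* = 336.
With the tax collected from sellers, supply shifts: Qs = 5(P − 9) + 156.
Solving gives Q = 316 with consumers paying $41 and sellers receiving $32 (the $9 wedge).
Burden on consumers: $5; on sellers: $4. (They sum to $9.)

Consumers bear $5 per kilogram; sellers bear $4 per kilogram.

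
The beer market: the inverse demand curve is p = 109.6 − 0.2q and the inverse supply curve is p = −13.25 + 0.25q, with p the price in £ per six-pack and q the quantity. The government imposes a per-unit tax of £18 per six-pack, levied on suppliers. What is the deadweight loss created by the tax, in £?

Inverting to q(p) form: qd = 548 − 5p; qs = 4p + 53.
Before the tax: set 548 − 5p = 4p + 53 → p* = £55, q* = 273.
With the tax collected from suppliers, supply shifts: qs = 4(p − 18) + 53.
Solving gives q = 233 with consumers paying £63 and suppliers receiving £45 (the £18 wedge).
Quantity falls by |ΔQ| = |273 − 233| = 40.
DWL = ½ · t · |ΔQ| = ½ · 18 · 40 = £360.

Deadweight loss = £360.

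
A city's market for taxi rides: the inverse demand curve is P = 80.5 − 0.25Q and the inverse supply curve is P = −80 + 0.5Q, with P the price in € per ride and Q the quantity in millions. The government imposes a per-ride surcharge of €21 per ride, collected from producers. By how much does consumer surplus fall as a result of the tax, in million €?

Consumer surplus falls by €1400 million.

Inverting to Q(P) form: Qd = 322 − 4P; Qs = 2P + 160.
Before the tax: set 322 − 4P = 2P + 160 → P* = €27, Q* = 214.
With the tax collected from producers, supply shifts: Qs = 2(P − 21) + 160.
New equilibrium: consumers pay €34, producers receive €13, Q = 186. (Wedge: Pb − Ps = 21.)
ΔCS is the trapezoid between Q = 186 and Q = 214 of height €7: ½ · (214 + 186) · 7 = €1400.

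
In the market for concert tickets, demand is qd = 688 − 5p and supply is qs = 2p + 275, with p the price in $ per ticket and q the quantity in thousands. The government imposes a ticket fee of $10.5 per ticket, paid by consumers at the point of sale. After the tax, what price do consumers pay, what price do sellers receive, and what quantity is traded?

Before the tax: set 688 − 5p = 2p + 275 → p* = $59, q* = 393.
With the tax collected from consumers, demand (in seller-price terms) shifts: qd = 688 − 5(p + 10.5).
Solving gives q = 378 with consumers paying $62 and sellers receiving $51.5 (the $10.5 wedge).

Consumers pay $62; sellers receive $51.5; quantity = 378.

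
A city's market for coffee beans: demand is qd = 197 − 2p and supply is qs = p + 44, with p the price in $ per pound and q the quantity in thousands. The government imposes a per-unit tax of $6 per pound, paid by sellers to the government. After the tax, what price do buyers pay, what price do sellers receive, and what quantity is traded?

Buyers pay $53; sellers receive $47; quantity = 91.

Before the tax: set 197 − 2p = p + 44 → p* = $51, q* = 95.
With the tax collected from sellers, supply shifts: qs = (p − 6) + 44.
New equilibrium: buyers pay $53, sellers receive $47, q = 91. (Wedge: pb − ps = 6.)
The less price-elastic side of the market bears the larger share of a per-unit tax.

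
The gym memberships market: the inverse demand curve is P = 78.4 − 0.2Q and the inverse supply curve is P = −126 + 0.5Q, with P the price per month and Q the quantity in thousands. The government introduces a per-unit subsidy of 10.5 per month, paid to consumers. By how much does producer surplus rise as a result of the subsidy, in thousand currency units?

Inverting to Q(P) form: Qd = 392 − 5P; Qs = 2P + 252.
Without the subsidy, 392 − 5P = 2P + 252 gives 7P = 140, so P* = 20 and Q* = 292.
With a per-unit subsidy paid to consumers, each effectively pays P − 10.5, so demand becomes Qd = 392 − 5(P − 10.5).
Solving gives Q = 307 with consumers paying 17 and sellers receiving 27.5 (the 10.5 wedge).
ΔPS is the trapezoid between Q = 307 and Q = 292 of height 7.5: ½ · (292 + 307) · 7.5 = 2246.25.

Producer surplus rises by 2246.25 thousand.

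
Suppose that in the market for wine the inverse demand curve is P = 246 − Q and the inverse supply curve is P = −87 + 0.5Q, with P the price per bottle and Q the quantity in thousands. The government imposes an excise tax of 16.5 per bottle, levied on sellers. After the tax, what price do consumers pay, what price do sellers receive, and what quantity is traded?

Consumers pay 35; sellers receive 18.5; quantity = 211.

Inverting to Q(P) form: Qd = 246 − P; Qs = 2P + 174.
Before the tax: set 246 − P = 2P + 174 → P* = 24, Q* = 222.
With the tax collected from sellers, supply shifts: Qs = 2(P − 16.5) + 174.
New equilibrium: consumers pay 35, sellers receive 18.5, Q = 211. (Wedge: Pb − Ps = 16.5.)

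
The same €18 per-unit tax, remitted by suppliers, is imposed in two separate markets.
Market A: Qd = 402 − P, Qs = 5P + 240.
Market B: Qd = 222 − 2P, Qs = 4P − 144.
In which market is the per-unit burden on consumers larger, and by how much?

Market A: pre-tax P* = €27, Q* = 375; post-tax Q = 360; per-unit burden on consumers = €15.
Market B: pre-tax P* = €61, Q* = 100; post-tax Q = 76; per-unit burden on consumers = €12.
Difference: €15 vs €12 → market A is larger by €3.

Market A, by €3.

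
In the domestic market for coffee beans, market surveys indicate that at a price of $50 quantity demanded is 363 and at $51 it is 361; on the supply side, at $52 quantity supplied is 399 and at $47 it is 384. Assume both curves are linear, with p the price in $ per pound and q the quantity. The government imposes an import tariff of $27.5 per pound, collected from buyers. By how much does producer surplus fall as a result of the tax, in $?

Demand slope: (361 − 363)/(51 − 50) = -2, so qd = 463 − 2p.
Supply slope: (384 − 399)/(47 − 52) = 3, so qs = 3p + 243.
Without the tax, 463 − 2p = 3p + 243 gives 5p = 220, so p* = $44 and q* = 375.
With the tax collected from buyers, demand (in seller-price terms) shifts: qd = 463 − 2(p + 27.5).
New equilibrium: buyers pay $60.5, sellers receive $33, q = 342. (Wedge: pb − ps = 27.5.)
ΔPS is the trapezoid between Q = 342 and Q = 375 of height $11: ½ · (375 + 342) · 11 = $3943.5.

Producer surplus falls by $3943.5.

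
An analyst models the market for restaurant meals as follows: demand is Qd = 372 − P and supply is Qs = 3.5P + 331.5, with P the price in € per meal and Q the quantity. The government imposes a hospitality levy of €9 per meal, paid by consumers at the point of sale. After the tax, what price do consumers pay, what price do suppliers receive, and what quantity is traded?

Consumers pay €16; suppliers receive €7; quantity = 356.

Before the tax: set 372 − P = 3.5P + 331.5 → P* = €9, Q* = 363.
With the tax collected from consumers, demand (in seller-price terms) shifts: Qd = 372 − (P + 9).
Solving gives Q = 356 with consumers paying €16 and suppliers receiving €7 (the €9 wedge).
The less price-elastic side of the market bears the larger share of a per-unit tax.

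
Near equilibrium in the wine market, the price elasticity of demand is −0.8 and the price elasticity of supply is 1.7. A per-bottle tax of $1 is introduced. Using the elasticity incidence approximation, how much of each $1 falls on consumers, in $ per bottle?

Incidence ratio: consumers' share ≈ εs / (εs + |εd|) = 1.7 / (1.7 + 0.8) = 0.68.
So consumers bear ≈ 0.68 × $1 = $0.68; suppliers bear $0.32.

Consumers bear ≈ $0.68 per bottle.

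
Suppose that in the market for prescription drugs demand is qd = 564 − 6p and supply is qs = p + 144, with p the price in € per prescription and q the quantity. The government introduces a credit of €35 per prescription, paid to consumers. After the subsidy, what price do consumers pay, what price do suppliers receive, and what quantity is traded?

Without the subsidy, 564 − 6p = p + 144 gives 7p = 420, so p* = €60 and q* = 204.
With a per-unit subsidy paid to consumers, each effectively pays p − 35, so demand becomes qd = 564 − 6(p − 35).
Solving gives q = 234 with consumers paying €55 and suppliers receiving €90 (the €35 wedge).

Consumers pay €55; suppliers receive €90; quantity = 234.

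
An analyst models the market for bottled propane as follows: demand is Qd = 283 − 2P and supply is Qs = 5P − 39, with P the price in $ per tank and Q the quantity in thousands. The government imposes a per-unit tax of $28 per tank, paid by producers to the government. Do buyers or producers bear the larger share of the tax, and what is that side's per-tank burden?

Buyers bear the larger share: $20 per tank.

Without the tax, 283 − 2P = 5P − 39 gives 7P = 322, so P* = $46 and Q* = 191.
With the tax collected from producers, supply shifts: Qs = 5(P − 28) − 39.
Solving gives Q = 151 with buyers paying $66 and producers receiving $38 (the $28 wedge).
Per-tank burden: buyers $20, producers $8.
Buyers take the larger share because demand is less price-elastic here (demand slope 2 vs supply slope 5).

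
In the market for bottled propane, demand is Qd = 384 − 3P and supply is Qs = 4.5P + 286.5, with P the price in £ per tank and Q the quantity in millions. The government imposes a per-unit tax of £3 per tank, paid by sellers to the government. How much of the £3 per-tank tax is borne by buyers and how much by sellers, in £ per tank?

Buyers bear £1.8 per tank; sellers bear £1.2 per tank.

Before the tax: set 384 − 3P = 4.5P + 286.5 → P* = £13, Q* = 345.
With the tax collected from sellers, supply shifts: Qs = 4.5(P − 3) + 286.5.
Solving gives Q = 339.6 with buyers paying £14.8 and sellers receiving £11.8 (the £3 wedge).
Burden on buyers: £1.8; on sellers: £1.2. (They sum to £3.)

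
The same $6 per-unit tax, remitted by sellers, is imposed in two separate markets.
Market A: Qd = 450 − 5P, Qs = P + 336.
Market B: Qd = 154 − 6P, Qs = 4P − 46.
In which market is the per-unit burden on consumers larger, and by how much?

Market B, by $1.4.

Market A: pre-tax P* = $19, Q* = 355; post-tax Q = 350; per-unit burden on consumers = $1.
Market B: pre-tax P* = $20, Q* = 34; post-tax Q = 19.6; per-unit burden on consumers = $2.4.
Difference: $1 vs $2.4 → market B is larger by $1.4.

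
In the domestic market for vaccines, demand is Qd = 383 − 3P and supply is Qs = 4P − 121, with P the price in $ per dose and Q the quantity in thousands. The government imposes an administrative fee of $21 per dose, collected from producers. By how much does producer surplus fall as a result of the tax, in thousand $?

Without the tax, 383 − 3P = 4P − 121 gives 7P = 504, so P* = $72 and Q* = 167.
With the tax collected from producers, supply shifts: Qs = 4(P − 21) − 121.
New equilibrium: consumers pay $84, producers receive $63, Q = 131. (Wedge: Pb − Ps = 21.)
ΔPS is the trapezoid between Q = 131 and Q = 167 of height $9: ½ · (167 + 131) · 9 = $1341.

Producer surplus falls by $1341 thousand.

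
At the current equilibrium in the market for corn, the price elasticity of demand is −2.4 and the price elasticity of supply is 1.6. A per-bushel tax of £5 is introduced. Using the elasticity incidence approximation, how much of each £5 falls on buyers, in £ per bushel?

Buyers bear ≈ £2 per bushel.

Incidence ratio: buyers' share ≈ εs / (εs + |εd|) = 1.6 / (1.6 + 2.4) = 0.4.
So buyers bear ≈ 0.4 × £5 = £2; suppliers bear £3.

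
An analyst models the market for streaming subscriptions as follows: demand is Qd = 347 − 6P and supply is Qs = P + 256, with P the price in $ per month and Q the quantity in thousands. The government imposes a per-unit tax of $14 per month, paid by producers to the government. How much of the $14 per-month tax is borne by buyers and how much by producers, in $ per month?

Before the tax: set 347 − 6P = P + 256 → P* = $13, Q* = 269.
With the tax collected from producers, supply shifts: Qs = (P − 14) + 256.
New equilibrium: buyers pay $15, producers receive $1, Q = 257. (Wedge: Pb − Ps = 14.)
Burden on buyers: $2; on producers: $12. (They sum to $14.)
The less price-elastic side of the market bears the larger share of a per-unit tax.

Buyers bear $2 per month; producers bear $12 per month.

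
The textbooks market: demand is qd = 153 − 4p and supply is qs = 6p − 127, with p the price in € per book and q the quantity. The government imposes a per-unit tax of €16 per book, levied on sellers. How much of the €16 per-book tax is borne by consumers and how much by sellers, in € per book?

Consumers bear €9.6 per book; sellers bear €6.4 per book.

Without the tax, 153 − 4p = 6p − 127 gives 10p = 280, so p* = €28 and q* = 41.
With the tax collected from sellers, supply shifts: qs = 6(p − 16) − 127.
Solving gives q = 2.6 with consumers paying €37.6 and sellers receiving €21.6 (the €16 wedge).
Burden on consumers: €9.6; on sellers: €6.4. (They sum to €16.)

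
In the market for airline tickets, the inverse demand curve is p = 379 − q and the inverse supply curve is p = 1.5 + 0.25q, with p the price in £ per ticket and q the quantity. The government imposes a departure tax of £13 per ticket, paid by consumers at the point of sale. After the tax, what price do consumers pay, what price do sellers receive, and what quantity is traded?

Consumers pay £87.4; sellers receive £74.4; quantity = 291.6.

Rewrite in direct form: qd = 379 − p and qs = 4p − 6.
Without the tax, 379 − p = 4p − 6 gives 5p = 385, so p* = £77 and q* = 302.
With the tax collected from consumers, demand (in seller-price terms) shifts: qd = 379 − (p + 13).
Solving gives q = 291.6 with consumers paying £87.4 and sellers receiving £74.4 (the £13 wedge).
The less price-elastic side of the market bears the larger share of a per-unit tax.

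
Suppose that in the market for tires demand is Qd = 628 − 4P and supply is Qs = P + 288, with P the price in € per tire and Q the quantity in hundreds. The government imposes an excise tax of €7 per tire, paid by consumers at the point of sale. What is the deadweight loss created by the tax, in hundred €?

Deadweight loss = €19.6 hundred.

Before the tax: set 628 − 4P = P + 288 → P* = €68, Q* = 356.
With the tax collected from consumers, demand (in seller-price terms) shifts: Qd = 628 − 4(P + 7).
New equilibrium: consumers pay €69.4, producers receive €62.4, Q = 350.4. (Wedge: Pb − Ps = 7.)
Quantity falls by |ΔQ| = |356 − 350.4| = 5.6.
DWL = ½ · t · |ΔQ| = ½ · 7 · 5.6 = €19.6.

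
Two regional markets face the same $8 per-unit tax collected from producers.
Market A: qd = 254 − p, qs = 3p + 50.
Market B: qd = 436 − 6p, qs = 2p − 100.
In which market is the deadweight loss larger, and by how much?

Market A: pre-tax p* = $51, q* = 203; post-tax q = 197; deadweight loss = $24.
Market B: pre-tax p* = $67, q* = 34; post-tax q = 22; deadweight loss = $48.
Difference: $24 vs $48 → market B is larger by $24.

Market B, by $24.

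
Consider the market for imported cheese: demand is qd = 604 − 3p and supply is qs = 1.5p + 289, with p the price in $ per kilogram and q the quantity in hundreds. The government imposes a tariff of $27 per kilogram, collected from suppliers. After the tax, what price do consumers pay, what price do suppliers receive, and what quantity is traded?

Consumers pay $79; suppliers receive $52; quantity = 367.

Before the tax: set 604 − 3p = 1.5p + 289 → p* = $70, q* = 394.
With the tax collected from suppliers, supply shifts: qs = 1.5(p − 27) + 289.
Solving gives q = 367 with consumers paying $79 and suppliers receiving $52 (the $27 wedge).
The less price-elastic side of the market bears the larger share of a per-unit tax.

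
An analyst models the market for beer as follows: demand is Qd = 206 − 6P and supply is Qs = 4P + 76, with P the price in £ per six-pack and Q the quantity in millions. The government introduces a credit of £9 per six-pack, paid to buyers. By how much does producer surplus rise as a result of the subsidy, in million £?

Without the subsidy, 206 − 6P = 4P + 76 gives 10P = 130, so P* = £13 and Q* = 128.
With a per-unit subsidy paid to buyers, each effectively pays P − 9, so demand becomes Qd = 206 − 6(P − 9).
Solving gives Q = 149.6 with buyers paying £9.4 and sellers receiving £18.4 (the £9 wedge).
ΔPS is the trapezoid between Q = 149.6 and Q = 128 of height £5.4: ½ · (128 + 149.6) · 5.4 = £749.52.

Producer surplus rises by £749.52 million.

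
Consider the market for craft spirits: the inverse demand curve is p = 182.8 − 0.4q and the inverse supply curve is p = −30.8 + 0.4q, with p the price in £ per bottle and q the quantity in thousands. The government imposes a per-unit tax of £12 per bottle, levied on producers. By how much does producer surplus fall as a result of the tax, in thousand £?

Inverting to q(p) form: qd = 457 − 2.5p; qs = 2.5p + 77.
Before the tax: set 457 − 2.5p = 2.5p + 77 → p* = £76, q* = 267.
With the tax collected from producers, supply shifts: qs = 2.5(p − 12) + 77.
New equilibrium: buyers pay £82, producers receive £70, q = 252. (Wedge: pb − ps = 12.)
ΔPS is the trapezoid between Q = 252 and Q = 267 of height £6: ½ · (267 + 252) · 6 = £1557.

Producer surplus falls by £1557 thousand.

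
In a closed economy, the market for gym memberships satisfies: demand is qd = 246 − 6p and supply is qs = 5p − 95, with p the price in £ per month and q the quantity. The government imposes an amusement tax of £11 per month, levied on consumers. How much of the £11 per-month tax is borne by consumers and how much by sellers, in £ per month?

Before the tax: set 246 − 6p = 5p − 95 → p* = £31, q* = 60.
With the tax collected from consumers, demand (in seller-price terms) shifts: qd = 246 − 6(p + 11).
Solving gives q = 30 with consumers paying £36 and sellers receiving £25 (the £11 wedge).
Burden on consumers: £5; on sellers: £6. (They sum to £11.)

Consumers bear £5 per month; sellers bear £6 per month.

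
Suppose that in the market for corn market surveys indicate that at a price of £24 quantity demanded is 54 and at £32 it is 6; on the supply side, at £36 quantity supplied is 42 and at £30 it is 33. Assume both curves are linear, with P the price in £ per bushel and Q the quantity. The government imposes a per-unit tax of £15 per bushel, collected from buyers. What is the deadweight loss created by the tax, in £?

Demand slope: (6 − 54)/(32 − 24) = -6, so Qd = 198 − 6P.
Supply slope: (33 − 42)/(30 − 36) = 1.5, so Qs = 1.5P − 12.
Without the tax, 198 − 6P = 1.5P − 12 gives 7.5P = 210, so P* = £28 and Q* = 30.
With the tax collected from buyers, demand (in seller-price terms) shifts: Qd = 198 − 6(P + 15).
Solving gives Q = 12 with buyers paying £31 and suppliers receiving £16 (the £15 wedge).
Quantity falls by |ΔQ| = |30 − 12| = 18.
DWL = ½ · t · |ΔQ| = ½ · 15 · 18 = £135.

Deadweight loss = £135.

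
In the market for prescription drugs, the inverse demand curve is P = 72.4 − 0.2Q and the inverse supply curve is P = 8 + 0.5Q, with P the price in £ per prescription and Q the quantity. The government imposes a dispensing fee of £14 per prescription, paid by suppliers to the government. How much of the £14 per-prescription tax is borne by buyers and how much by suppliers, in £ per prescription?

Rewrite in direct form: Qd = 362 − 5P and Qs = 2P − 16.
Before the tax: set 362 − 5P = 2P − 16 → P* = £54, Q* = 92.
With the tax collected from suppliers, supply shifts: Qs = 2(P − 14) − 16.
New equilibrium: buyers pay £58, suppliers receive £44, Q = 72. (Wedge: Pb − Ps = 14.)
Burden on buyers: £4; on suppliers: £10. (They sum to £14.)

Buyers bear £4 per prescription; suppliers bear £10 per prescription.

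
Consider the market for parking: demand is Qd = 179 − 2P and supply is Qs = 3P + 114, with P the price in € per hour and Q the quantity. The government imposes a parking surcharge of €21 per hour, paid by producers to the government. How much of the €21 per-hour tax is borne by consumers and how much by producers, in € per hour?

Before the tax: set 179 − 2P = 3P + 114 → P* = €13, Q* = 153.
With the tax collected from producers, supply shifts: Qs = 3(P − 21) + 114.
New equilibrium: consumers pay €25.6, producers receive €4.6, Q = 127.8. (Wedge: Pb − Ps = 21.)
Burden on consumers: €12.6; on producers: €8.4. (They sum to €21.)

Consumers bear €12.6 per hour; producers bear €8.4 per hour.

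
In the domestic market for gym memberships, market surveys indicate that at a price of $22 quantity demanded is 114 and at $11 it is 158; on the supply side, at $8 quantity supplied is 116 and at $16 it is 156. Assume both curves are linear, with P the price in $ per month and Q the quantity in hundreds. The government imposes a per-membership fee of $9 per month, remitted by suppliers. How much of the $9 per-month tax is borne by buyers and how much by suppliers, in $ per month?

Demand slope: (158 − 114)/(11 − 22) = -4, so Qd = 202 − 4P.
Supply slope: (156 − 116)/(16 − 8) = 5, so Qs = 5P + 76.
Without the tax, 202 − 4P = 5P + 76 gives 9P = 126, so P* = $14 and Q* = 146.
With the tax collected from suppliers, supply shifts: Qs = 5(P − 9) + 76.
Solving gives Q = 126 with buyers paying $19 and suppliers receiving $10 (the $9 wedge).
Burden on buyers: $5; on suppliers: $4. (They sum to $9.)
The less price-elastic side of the market bears the larger share of a per-unit tax.

Buyers bear $5 per month; suppliers bear $4 per month.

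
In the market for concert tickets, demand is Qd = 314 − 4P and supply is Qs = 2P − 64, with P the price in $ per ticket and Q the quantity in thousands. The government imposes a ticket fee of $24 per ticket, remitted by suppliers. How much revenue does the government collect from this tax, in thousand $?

Before the tax: set 314 − 4P = 2P − 64 → P* = $63, Q* = 62.
With the tax collected from suppliers, supply shifts: Qs = 2(P − 24) − 64.
New equilibrium: buyers pay $71, suppliers receive $47, Q = 30. (Wedge: Pb − Ps = 24.)
Revenue = t · Q = 24 · 30 = $720.

Tax revenue = $720 thousand.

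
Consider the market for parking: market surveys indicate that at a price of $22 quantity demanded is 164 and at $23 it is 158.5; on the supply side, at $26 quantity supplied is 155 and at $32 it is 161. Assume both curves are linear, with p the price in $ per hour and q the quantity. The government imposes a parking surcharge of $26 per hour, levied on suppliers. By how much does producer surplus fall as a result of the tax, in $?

Demand slope: (158.5 − 164)/(23 − 22) = -5.5, so qd = 285 − 5.5p.
Supply slope: (161 − 155)/(32 − 26) = 1, so qs = p + 129.
Before the tax: set 285 − 5.5p = p + 129 → p* = $24, q* = 153.
With the tax collected from suppliers, supply shifts: qs = (p − 26) + 129.
Solving gives q = 131 with consumers paying $28 and suppliers receiving $2 (the $26 wedge).
ΔPS is the trapezoid between Q = 131 and Q = 153 of height $22: ½ · (153 + 131) · 22 = $3124.

Producer surplus falls by $3124.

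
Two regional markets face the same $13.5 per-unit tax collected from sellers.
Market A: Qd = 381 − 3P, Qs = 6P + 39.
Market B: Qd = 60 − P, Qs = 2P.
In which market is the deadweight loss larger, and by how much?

Market A: pre-tax P* = $38, Q* = 267; post-tax Q = 240; deadweight loss = $182.25.
Market B: pre-tax P* = $20, Q* = 40; post-tax Q = 31; deadweight loss = $60.75.
Difference: $182.25 vs $60.75 → market A is larger by $121.5.

Market A, by $121.5.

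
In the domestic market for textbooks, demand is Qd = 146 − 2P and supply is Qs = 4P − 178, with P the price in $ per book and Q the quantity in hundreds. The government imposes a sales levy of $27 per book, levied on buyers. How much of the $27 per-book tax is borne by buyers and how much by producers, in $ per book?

Without the tax, 146 − 2P = 4P − 178 gives 6P = 324, so P* = $54 and Q* = 38.
With the tax collected from buyers, demand (in seller-price terms) shifts: Qd = 146 − 2(P + 27).
Solving gives Q = 2 with buyers paying $72 and producers receiving $45 (the $27 wedge).
Burden on buyers: $18; on producers: $9. (They sum to $27.)
The less price-elastic side of the market bears the larger share of a per-unit tax.

Buyers bear $18 per book; producers bear $9 per book.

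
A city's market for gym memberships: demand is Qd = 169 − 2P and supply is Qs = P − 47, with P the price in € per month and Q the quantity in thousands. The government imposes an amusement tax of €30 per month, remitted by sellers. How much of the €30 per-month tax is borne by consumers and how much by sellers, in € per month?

Consumers bear €10 per month; sellers bear €20 per month.

Before the tax: set 169 − 2P = P − 47 → P* = €72, Q* = 25.
With the tax collected from sellers, supply shifts: Qs = (P − 30) − 47.
Solving gives Q = 5 with consumers paying €82 and sellers receiving €52 (the €30 wedge).
Burden on consumers: €10; on sellers: €20. (They sum to €30.)
The less price-elastic side of the market bears the larger share of a per-unit tax.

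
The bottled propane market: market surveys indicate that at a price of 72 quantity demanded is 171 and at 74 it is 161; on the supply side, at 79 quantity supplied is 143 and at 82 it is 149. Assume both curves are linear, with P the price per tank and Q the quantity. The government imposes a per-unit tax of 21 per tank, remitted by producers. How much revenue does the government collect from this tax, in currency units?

Demand slope: (161 − 171)/(74 − 72) = -5, so Qd = 531 − 5P.
Supply slope: (149 − 143)/(82 − 79) = 2, so Qs = 2P − 15.
Before the tax: set 531 − 5P = 2P − 15 → P* = 78, Q* = 141.
With the tax collected from producers, supply shifts: Qs = 2(P − 21) − 15.
New equilibrium: consumers pay 84, producers receive 63, Q = 111. (Wedge: Pb − Ps = 21.)
Revenue = t · Q = 21 · 111 = 2331.

Tax revenue = 2331.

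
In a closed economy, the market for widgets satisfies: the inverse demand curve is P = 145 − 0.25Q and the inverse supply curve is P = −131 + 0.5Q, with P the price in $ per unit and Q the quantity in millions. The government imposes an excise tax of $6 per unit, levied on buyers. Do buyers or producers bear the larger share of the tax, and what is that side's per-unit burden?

Rewrite in direct form: Qd = 580 − 4P and Qs = 2P + 262.
Without the tax, 580 − 4P = 2P + 262 gives 6P = 318, so P* = $53 and Q* = 368.
With the tax collected from buyers, demand (in seller-price terms) shifts: Qd = 580 − 4(P + 6).
New equilibrium: buyers pay $55, producers receive $49, Q = 360. (Wedge: Pb − Ps = 6.)
Per-unit burden: buyers $2, producers $4.
Producers take the larger share because supply is less price-elastic here (demand slope 4 vs supply slope 2).

Producers bear the larger share: $4 per unit.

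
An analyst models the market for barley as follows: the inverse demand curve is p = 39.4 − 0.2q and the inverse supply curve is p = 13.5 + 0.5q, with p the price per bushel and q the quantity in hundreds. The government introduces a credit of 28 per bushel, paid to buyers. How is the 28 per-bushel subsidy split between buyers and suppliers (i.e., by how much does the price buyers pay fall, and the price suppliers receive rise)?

Inverting to q(p) form: qd = 197 − 5p; qs = 2p − 27.
Without the subsidy, 197 − 5p = 2p − 27 gives 7p = 224, so p* = 32 and q* = 37.
With a per-unit subsidy paid to buyers, each effectively pays p − 28, so demand becomes qd = 197 − 5(p − 28).
Solving gives q = 77 with buyers paying 24 and suppliers receiving 52 (the 28 wedge).
Gain to buyers: 8; to suppliers: 20. (They sum to 28.)

Buyers gain 8 per bushel; suppliers gain 20 per bushel.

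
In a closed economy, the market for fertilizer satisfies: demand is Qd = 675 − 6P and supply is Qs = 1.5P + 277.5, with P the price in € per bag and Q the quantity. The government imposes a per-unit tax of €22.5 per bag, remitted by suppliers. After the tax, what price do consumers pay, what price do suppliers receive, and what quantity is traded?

Without the tax, 675 − 6P = 1.5P + 277.5 gives 7.5P = 397.5, so P* = €53 and Q* = 357.
With the tax collected from suppliers, supply shifts: Qs = 1.5(P − 22.5) + 277.5.
Solving gives Q = 330 with consumers paying €57.5 and suppliers receiving €35 (the €22.5 wedge).
The less price-elastic side of the market bears the larger share of a per-unit tax.

Consumers pay €57.5; suppliers receive €35; quantity = 330.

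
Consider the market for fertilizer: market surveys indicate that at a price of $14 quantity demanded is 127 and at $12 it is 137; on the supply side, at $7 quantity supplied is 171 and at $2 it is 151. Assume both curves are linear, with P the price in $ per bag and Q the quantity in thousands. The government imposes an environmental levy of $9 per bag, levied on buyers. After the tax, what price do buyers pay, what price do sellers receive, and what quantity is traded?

Buyers pay $10; sellers receive $1; quantity = 147.

Demand slope: (137 − 127)/(12 − 14) = -5, so Qd = 197 − 5P.
Supply slope: (151 − 171)/(2 − 7) = 4, so Qs = 4P + 143.
Before the tax: set 197 − 5P = 4P + 143 → P* = $6, Q* = 167.
With the tax collected from buyers, demand (in seller-price terms) shifts: Qd = 197 − 5(P + 9).
Solving gives Q = 147 with buyers paying $10 and sellers receiving $1 (the $9 wedge).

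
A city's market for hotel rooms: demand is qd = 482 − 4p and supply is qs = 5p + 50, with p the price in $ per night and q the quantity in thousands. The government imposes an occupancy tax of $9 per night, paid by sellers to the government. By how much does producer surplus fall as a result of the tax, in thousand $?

Producer surplus falls by $1120 thousand.

Without the tax, 482 − 4p = 5p + 50 gives 9p = 432, so p* = $48 and q* = 290.
With the tax collected from sellers, supply shifts: qs = 5(p − 9) + 50.
Solving gives q = 270 with consumers paying $53 and sellers receiving $44 (the $9 wedge).
ΔPS is the trapezoid between Q = 270 and Q = 290 of height $4: ½ · (290 + 270) · 4 = $1120.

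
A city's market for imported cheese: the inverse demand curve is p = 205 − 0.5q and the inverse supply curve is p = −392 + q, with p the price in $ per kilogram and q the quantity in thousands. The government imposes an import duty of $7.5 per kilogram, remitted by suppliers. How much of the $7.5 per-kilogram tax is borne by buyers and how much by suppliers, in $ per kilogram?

Inverting to q(p) form: qd = 410 − 2p; qs = p + 392.
Without the tax, 410 − 2p = p + 392 gives 3p = 18, so p* = $6 and q* = 398.
With the tax collected from suppliers, supply shifts: qs = (p − 7.5) + 392.
Solving gives q = 393 with buyers paying $8.5 and suppliers receiving $1 (the $7.5 wedge).
Burden on buyers: $2.5; on suppliers: $5. (They sum to $7.5.)

Buyers bear $2.5 per kilogram; suppliers bear $5 per kilogram.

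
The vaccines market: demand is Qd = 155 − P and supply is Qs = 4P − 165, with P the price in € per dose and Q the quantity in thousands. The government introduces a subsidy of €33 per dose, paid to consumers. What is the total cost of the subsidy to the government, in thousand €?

Government outlay = €3874.2 thousand.

Before the subsidy: set 155 − P = 4P − 165 → P* = €64, Q* = 91.
With a per-unit subsidy paid to consumers, each effectively pays P − 33, so demand becomes Qd = 155 − (P − 33).
New equilibrium: consumers pay €37.6, producers receive €70.6, Q = 117.4. (Wedge: Pb − Ps = −33.)
Outlay = t · Q = 33 · 117.4 = €3874.2.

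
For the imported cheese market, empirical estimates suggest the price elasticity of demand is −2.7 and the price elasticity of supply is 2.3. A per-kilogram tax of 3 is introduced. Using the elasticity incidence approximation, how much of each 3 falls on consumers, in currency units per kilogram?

Consumers bear ≈ 1.38 per kilogram.

Incidence ratio: consumers' share ≈ εs / (εs + |εd|) = 2.3 / (2.3 + 2.7) = 0.46.
So consumers bear ≈ 0.46 × 3 = 1.38; producers bear 1.62.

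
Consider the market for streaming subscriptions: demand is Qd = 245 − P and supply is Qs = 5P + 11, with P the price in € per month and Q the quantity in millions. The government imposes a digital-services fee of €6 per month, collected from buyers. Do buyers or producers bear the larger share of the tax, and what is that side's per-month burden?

Without the tax, 245 − P = 5P + 11 gives 6P = 234, so P* = €39 and Q* = 206.
With the tax collected from buyers, demand (in seller-price terms) shifts: Qd = 245 − (P + 6).
New equilibrium: buyers pay €44, producers receive €38, Q = 201. (Wedge: Pb − Ps = 6.)
Per-month burden: buyers €5, producers €1.
Buyers take the larger share because demand is less price-elastic here (demand slope 1 vs supply slope 5).
The less price-elastic side of the market bears the larger share of a per-unit tax.

Buyers bear the larger share: €5 per month.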